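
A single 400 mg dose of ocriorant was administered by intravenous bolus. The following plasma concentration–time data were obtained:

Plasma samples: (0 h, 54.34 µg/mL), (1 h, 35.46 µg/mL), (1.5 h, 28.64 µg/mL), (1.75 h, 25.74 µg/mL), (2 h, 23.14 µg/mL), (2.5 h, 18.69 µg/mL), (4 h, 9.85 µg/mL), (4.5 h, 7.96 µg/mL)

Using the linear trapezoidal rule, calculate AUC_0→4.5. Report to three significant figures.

AUC = 110 µg/mL·h

Trapezoidal AUC_0→4.5:
  [0→1]: (54.34+35.46)/2 × 1 = 44.9
  [1→1.5]: (35.46+28.64)/2 × 0.5 = 16.025
  [1.5→1.75]: (28.64+25.74)/2 × 0.25 = 6.7975
  [1.75→2]: (25.74+23.14)/2 × 0.25 = 6.11
  [2→2.5]: (23.14+18.69)/2 × 0.5 = 10.4575
  [2.5→4]: (18.69+9.85)/2 × 1.5 = 21.405
  [4→4.5]: (9.85+7.96)/2 × 0.5 = 4.4525
  Sum = 110.1475 µg/mL·h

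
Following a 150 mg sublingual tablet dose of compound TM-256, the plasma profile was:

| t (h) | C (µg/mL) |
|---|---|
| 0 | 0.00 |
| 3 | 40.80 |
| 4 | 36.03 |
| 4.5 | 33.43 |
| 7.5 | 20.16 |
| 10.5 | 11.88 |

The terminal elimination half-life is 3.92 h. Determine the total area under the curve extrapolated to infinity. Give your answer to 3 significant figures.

Trapezoidal AUC_0→10.5:
  [0→3]: (0.00+40.80)/2 × 3 = 61.2
  [3→4]: (40.80+36.03)/2 × 1 = 38.415
  [4→4.5]: (36.03+33.43)/2 × 0.5 = 17.365
  [4.5→7.5]: (33.43+20.16)/2 × 3 = 80.385
  [7.5→10.5]: (20.16+11.88)/2 × 3 = 48.06
  Sum = 245.425 µg/mL·h
k_e = ln2 / t½ = 0.693147 / 3.92 = 0.1768 h^-1
Extrapolated tail: C_last / k_e = 11.88 / 0.1768 = 67.195
AUC_0→∞ = 245.425 + 67.195 = 312.62 µg/mL·h

AUC = 313 µg/mL·h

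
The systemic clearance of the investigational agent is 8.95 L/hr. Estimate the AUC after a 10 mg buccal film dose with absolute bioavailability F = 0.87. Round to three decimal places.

AUC = 0.972 mg/L·hr

AUC_0→∞ = F × Dose / CL
        = 0.87 × 10 / 8.95 = 0.972067 mg/L·hr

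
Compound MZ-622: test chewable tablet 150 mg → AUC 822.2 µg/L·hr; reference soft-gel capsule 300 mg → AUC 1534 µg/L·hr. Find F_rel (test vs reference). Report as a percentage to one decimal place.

F_rel = 107.2%

F_rel = (AUC_test/D_test) / (AUC_ref/D_ref)
      = (822.2/150) / (1534/300)
      = 5.48133 / 5.11333 = 1.0720 = 107.20%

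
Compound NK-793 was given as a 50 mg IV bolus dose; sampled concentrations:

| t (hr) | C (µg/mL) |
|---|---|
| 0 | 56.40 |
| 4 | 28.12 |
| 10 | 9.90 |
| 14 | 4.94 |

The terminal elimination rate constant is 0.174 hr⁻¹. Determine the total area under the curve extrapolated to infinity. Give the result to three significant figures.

Trapezoidal AUC_0→14:
  [0→4]: (56.40+28.12)/2 × 4 = 169.04
  [4→10]: (28.12+9.90)/2 × 6 = 114.06
  [10→14]: (9.90+4.94)/2 × 4 = 29.68
  Sum = 312.78 µg/mL·hr
Extrapolated tail: C_last / k_e = 4.94 / 0.174 = 28.391
AUC_0→∞ = 312.78 + 28.391 = 341.171 µg/mL·hr

AUC = 341 µg/mL·hr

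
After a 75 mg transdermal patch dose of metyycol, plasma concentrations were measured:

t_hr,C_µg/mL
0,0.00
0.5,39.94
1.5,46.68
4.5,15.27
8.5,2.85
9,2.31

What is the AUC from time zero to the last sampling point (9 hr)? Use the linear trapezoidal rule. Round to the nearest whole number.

AUC = 184 µg/mL·hr

Trapezoidal AUC_0→9:
  [0→0.5]: (0.00+39.94)/2 × 0.5 = 9.985
  [0.5→1.5]: (39.94+46.68)/2 × 1 = 43.31
  [1.5→4.5]: (46.68+15.27)/2 × 3 = 92.925
  [4.5→8.5]: (15.27+2.85)/2 × 4 = 36.24
  [8.5→9]: (2.85+2.31)/2 × 0.5 = 1.29
  Sum = 183.75 µg/mL·hr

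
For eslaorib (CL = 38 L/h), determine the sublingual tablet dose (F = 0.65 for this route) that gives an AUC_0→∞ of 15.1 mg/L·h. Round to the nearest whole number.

Dose = CL × AUC_0→∞ / F
     = 38 × 15.1 / 0.65 = 882.769 mg

Dose = 883 mg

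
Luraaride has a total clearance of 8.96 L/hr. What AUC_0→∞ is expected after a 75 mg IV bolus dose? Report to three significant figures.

AUC = 8.37 mg/L·hr

AUC_0→∞ = Dose_iv / CL
        = 75 / 8.96 = 8.37054 mg/L·hr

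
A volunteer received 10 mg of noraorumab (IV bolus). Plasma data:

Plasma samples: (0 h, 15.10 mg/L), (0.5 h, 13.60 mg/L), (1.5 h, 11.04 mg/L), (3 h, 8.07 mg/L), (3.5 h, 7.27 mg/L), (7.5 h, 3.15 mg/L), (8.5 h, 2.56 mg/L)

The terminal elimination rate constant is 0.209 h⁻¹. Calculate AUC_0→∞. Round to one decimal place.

AUC = 73.6 mg/L·h

Trapezoidal AUC_0→8.5:
  [0→0.5]: (15.10+13.60)/2 × 0.5 = 7.175
  [0.5→1.5]: (13.60+11.04)/2 × 1 = 12.32
  [1.5→3]: (11.04+8.07)/2 × 1.5 = 14.3325
  [3→3.5]: (8.07+7.27)/2 × 0.5 = 3.835
  [3.5→7.5]: (7.27+3.15)/2 × 4 = 20.84
  [7.5→8.5]: (3.15+2.56)/2 × 1 = 2.855
  Sum = 61.3575 mg/L·h
Extrapolated tail: C_last / k_e = 2.56 / 0.209 = 12.249
AUC_0→∞ = 61.3575 + 12.249 = 73.6065 mg/L·h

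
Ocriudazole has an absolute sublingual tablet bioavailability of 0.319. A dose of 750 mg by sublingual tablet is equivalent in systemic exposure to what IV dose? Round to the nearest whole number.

D_iv = 239 mg

Systemic exposure from an extravascular dose = F × D_ev, so the equivalent IV dose is F × D_ev.
D_iv = F × D_ev = 0.319 × 750 = 239.25 mg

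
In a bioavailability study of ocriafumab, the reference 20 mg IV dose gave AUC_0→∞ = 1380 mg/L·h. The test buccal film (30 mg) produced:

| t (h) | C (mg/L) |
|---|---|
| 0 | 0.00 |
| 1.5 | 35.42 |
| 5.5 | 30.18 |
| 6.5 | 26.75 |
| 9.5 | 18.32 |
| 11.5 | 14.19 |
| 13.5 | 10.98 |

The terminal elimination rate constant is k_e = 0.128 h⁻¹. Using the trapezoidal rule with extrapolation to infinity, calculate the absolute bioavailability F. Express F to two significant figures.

F = 0.19

Trapezoidal AUC_0→13.5 (buccal film):
  [0→1.5]: (0.00+35.42)/2 × 1.5 = 26.565
  [1.5→5.5]: (35.42+30.18)/2 × 4 = 131.2
  [5.5→6.5]: (30.18+26.75)/2 × 1 = 28.465
  [6.5→9.5]: (26.75+18.32)/2 × 3 = 67.605
  [9.5→11.5]: (18.32+14.19)/2 × 2 = 32.51
  [11.5→13.5]: (14.19+10.98)/2 × 2 = 25.17
  Sum = 311.515 mg/L·h
Tail: C_last/k_e = 10.98/0.128 = 85.781
AUC_0→∞ (buccal film) = 311.515 + 85.781 = 397.296 mg/L·h
F = (AUC_ev/D_ev)/(AUC_iv/D_iv) = (397.296/30)/(1380/20) = 13.2432/69 = 0.1919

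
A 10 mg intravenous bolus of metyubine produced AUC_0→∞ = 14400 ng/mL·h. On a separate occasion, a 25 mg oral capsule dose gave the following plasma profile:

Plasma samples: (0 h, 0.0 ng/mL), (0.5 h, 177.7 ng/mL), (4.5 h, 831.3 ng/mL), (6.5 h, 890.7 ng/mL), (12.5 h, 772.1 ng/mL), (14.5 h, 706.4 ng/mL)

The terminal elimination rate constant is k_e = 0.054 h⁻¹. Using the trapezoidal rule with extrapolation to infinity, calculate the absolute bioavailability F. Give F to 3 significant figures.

F = 0.648

Trapezoidal AUC_0→14.5 (oral capsule):
  [0→0.5]: (0.0+177.7)/2 × 0.5 = 44.425
  [0.5→4.5]: (177.7+831.3)/2 × 4 = 2018.0
  [4.5→6.5]: (831.3+890.7)/2 × 2 = 1722.0
  [6.5→12.5]: (890.7+772.1)/2 × 6 = 4988.4
  [12.5→14.5]: (772.1+706.4)/2 × 2 = 1478.5
  Sum = 10251.325 ng/mL·h
Tail: C_last/k_e = 706.4/0.054 = 13081.481
AUC_0→∞ (oral capsule) = 10251.325 + 13081.481 = 23332.806 ng/mL·h
F = (AUC_ev/D_ev)/(AUC_iv/D_iv) = (23332.806/25)/(14400/10) = 933.31224/1440 = 0.6481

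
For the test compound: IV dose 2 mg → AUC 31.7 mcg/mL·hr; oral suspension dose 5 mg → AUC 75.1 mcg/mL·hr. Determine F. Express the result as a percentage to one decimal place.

F = 94.8%

F = (AUC_ev / D_ev) / (AUC_iv / D_iv)
  = (75.1/5) / (31.7/2)
  = 15.02 / 15.85 = 0.9476
  = 94.76%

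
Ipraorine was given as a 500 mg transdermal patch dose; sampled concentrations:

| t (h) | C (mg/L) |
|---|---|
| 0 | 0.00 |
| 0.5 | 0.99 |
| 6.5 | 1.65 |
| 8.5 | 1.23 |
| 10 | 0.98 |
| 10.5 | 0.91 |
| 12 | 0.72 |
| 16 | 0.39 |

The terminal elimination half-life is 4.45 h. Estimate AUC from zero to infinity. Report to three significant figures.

AUC = 19.1 mg/L·h

Trapezoidal AUC_0→16:
  [0→0.5]: (0.00+0.99)/2 × 0.5 = 0.2475
  [0.5→6.5]: (0.99+1.65)/2 × 6 = 7.92
  [6.5→8.5]: (1.65+1.23)/2 × 2 = 2.88
  [8.5→10]: (1.23+0.98)/2 × 1.5 = 1.6575
  [10→10.5]: (0.98+0.91)/2 × 0.5 = 0.4725
  [10.5→12]: (0.91+0.72)/2 × 1.5 = 1.2225
  [12→16]: (0.72+0.39)/2 × 4 = 2.22
  Sum = 16.62 mg/L·h
k_e = ln2 / t½ = 0.693147 / 4.45 = 0.1558 h^-1
Extrapolated tail: C_last / k_e = 0.39 / 0.1558 = 2.503
AUC_0→∞ = 16.62 + 2.503 = 19.123 mg/L·h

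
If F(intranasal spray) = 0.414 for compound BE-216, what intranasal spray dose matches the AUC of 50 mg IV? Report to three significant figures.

For equal systemic exposure: F × D_ev = D_iv
D_ev = D_iv / F = 50 / 0.414 = 120.773 mg

D_intranasal = 121 mg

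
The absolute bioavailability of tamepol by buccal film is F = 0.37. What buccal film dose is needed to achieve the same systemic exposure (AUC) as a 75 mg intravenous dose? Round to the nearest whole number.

D_buccal = 203 mg

For equal systemic exposure: F × D_ev = D_iv
D_ev = D_iv / F = 75 / 0.37 = 202.703 mg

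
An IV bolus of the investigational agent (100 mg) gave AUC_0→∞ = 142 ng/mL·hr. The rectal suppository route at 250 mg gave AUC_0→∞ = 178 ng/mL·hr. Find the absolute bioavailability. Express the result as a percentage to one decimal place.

F = 50.1%

F = (AUC_ev / D_ev) / (AUC_iv / D_iv)
  = (178/250) / (142/100)
  = 0.712 / 1.42 = 0.5014
  = 50.14%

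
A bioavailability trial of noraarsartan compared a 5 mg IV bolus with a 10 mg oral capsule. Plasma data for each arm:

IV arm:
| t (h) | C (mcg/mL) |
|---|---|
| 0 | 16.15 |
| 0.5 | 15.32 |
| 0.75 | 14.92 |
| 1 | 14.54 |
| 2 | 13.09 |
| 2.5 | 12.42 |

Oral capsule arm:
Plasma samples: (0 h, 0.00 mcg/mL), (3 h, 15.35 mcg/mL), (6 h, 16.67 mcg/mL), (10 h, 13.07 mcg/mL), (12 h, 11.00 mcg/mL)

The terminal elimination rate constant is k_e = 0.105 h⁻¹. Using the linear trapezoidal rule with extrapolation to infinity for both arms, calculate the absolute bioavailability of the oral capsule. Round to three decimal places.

Trapezoidal AUC_0→2.5 (IV):
  [0→0.5]: (16.15+15.32)/2 × 0.5 = 7.8675
  [0.5→0.75]: (15.32+14.92)/2 × 0.25 = 3.78
  [0.75→1]: (14.92+14.54)/2 × 0.25 = 3.6825
  [1→2]: (14.54+13.09)/2 × 1 = 13.815
  [2→2.5]: (13.09+12.42)/2 × 0.5 = 6.3775
  Sum = 35.5225 mcg/mL·h
IV tail: 12.42/0.105 = 118.286; AUC_iv,0→∞ = 35.5225 + 118.286 = 153.8085 mcg/mL·h
Trapezoidal AUC_0→12 (oral capsule):
  [0→3]: (0.00+15.35)/2 × 3 = 23.025
  [3→6]: (15.35+16.67)/2 × 3 = 48.03
  [6→10]: (16.67+13.07)/2 × 4 = 59.48
  [10→12]: (13.07+11.00)/2 × 2 = 24.07
  Sum = 154.605 mcg/mL·h
oral capsule tail: 11.00/0.105 = 104.762; AUC_ev,0→∞ = 154.605 + 104.762 = 259.367 mcg/mL·h
F = (AUC_ev/D_ev)/(AUC_iv/D_iv) = (259.367/10)/(153.8085/5) = 25.9367/30.7617 = 0.8431

F = 0.843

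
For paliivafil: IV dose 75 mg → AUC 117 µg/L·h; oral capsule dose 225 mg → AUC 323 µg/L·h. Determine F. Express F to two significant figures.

F = (AUC_ev / D_ev) / (AUC_iv / D_iv)
  = (323/225) / (117/75)
  = 1.43556 / 1.56 = 0.9202

F = 0.92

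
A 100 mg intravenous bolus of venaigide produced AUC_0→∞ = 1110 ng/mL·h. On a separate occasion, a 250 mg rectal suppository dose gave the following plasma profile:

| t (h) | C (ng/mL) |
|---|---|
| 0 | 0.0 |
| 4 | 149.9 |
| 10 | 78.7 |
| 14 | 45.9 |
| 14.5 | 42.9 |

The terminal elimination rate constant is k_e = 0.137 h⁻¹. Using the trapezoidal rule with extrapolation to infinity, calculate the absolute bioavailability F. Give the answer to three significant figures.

Trapezoidal AUC_0→14.5 (rectal suppository):
  [0→4]: (0.0+149.9)/2 × 4 = 299.8
  [4→10]: (149.9+78.7)/2 × 6 = 685.8
  [10→14]: (78.7+45.9)/2 × 4 = 249.2
  [14→14.5]: (45.9+42.9)/2 × 0.5 = 22.2
  Sum = 1257.0 ng/mL·h
Tail: C_last/k_e = 42.9/0.137 = 313.139
AUC_0→∞ (rectal suppository) = 1257.0 + 313.139 = 1570.139 ng/mL·h
F = (AUC_ev/D_ev)/(AUC_iv/D_iv) = (1570.139/250)/(1110/100) = 6.280556/11.1 = 0.5658

F = 0.566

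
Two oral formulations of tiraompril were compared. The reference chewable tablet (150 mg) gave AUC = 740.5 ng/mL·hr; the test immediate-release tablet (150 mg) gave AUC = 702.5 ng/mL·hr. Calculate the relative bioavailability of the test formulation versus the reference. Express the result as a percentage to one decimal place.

F_rel = (AUC_test/D_test) / (AUC_ref/D_ref)
      = (702.5/150) / (740.5/150)
      = 4.68333 / 4.93667 = 0.9487 = 94.87%

F_rel = 94.9%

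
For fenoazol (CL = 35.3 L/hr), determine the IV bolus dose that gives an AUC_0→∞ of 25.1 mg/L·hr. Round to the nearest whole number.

Dose = 886 mg

Dose_iv = CL × AUC_0→∞
     = 35.3 × 25.1 = 886.03 mg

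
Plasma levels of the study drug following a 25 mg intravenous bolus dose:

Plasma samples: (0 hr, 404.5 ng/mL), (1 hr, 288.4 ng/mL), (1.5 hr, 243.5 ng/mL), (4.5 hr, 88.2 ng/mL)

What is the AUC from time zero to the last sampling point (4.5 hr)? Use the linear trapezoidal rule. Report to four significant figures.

Trapezoidal AUC_0→4.5:
  [0→1]: (404.5+288.4)/2 × 1 = 346.45
  [1→1.5]: (288.4+243.5)/2 × 0.5 = 132.975
  [1.5→4.5]: (243.5+88.2)/2 × 3 = 497.55
  Sum = 976.975 ng/mL·hr

AUC = 977.0 ng/mL·hr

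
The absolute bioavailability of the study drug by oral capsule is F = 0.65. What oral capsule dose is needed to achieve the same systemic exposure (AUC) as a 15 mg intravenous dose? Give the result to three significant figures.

D_oral = 23.1 mg

For equal systemic exposure: F × D_ev = D_iv
D_ev = D_iv / F = 15 / 0.65 = 23.0769 mg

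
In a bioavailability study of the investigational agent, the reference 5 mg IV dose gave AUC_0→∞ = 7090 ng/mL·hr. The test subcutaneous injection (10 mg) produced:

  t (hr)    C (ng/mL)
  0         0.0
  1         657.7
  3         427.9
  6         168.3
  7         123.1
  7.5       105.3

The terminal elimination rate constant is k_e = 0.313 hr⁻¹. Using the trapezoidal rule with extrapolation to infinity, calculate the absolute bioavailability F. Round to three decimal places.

F = 0.201

Trapezoidal AUC_0→7.5 (subcutaneous injection):
  [0→1]: (0.0+657.7)/2 × 1 = 328.85
  [1→3]: (657.7+427.9)/2 × 2 = 1085.6
  [3→6]: (427.9+168.3)/2 × 3 = 894.3
  [6→7]: (168.3+123.1)/2 × 1 = 145.7
  [7→7.5]: (123.1+105.3)/2 × 0.5 = 57.1
  Sum = 2511.55 ng/mL·hr
Tail: C_last/k_e = 105.3/0.313 = 336.422
AUC_0→∞ (subcutaneous injection) = 2511.55 + 336.422 = 2847.972 ng/mL·hr
F = (AUC_ev/D_ev)/(AUC_iv/D_iv) = (2847.972/10)/(7090/5) = 284.7972/1418 = 0.2008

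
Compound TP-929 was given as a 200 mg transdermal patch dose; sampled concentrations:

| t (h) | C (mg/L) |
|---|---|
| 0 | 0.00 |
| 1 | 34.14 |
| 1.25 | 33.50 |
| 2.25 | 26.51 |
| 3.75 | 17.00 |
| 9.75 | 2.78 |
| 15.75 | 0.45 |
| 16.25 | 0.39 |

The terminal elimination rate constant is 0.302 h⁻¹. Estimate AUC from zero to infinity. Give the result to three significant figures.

Trapezoidal AUC_0→16.25:
  [0→1]: (0.00+34.14)/2 × 1 = 17.07
  [1→1.25]: (34.14+33.50)/2 × 0.25 = 8.455
  [1.25→2.25]: (33.50+26.51)/2 × 1 = 30.005
  [2.25→3.75]: (26.51+17.00)/2 × 1.5 = 32.6325
  [3.75→9.75]: (17.00+2.78)/2 × 6 = 59.34
  [9.75→15.75]: (2.78+0.45)/2 × 6 = 9.69
  [15.75→16.25]: (0.45+0.39)/2 × 0.5 = 0.21
  Sum = 157.4025 mg/L·h
Extrapolated tail: C_last / k_e = 0.39 / 0.302 = 1.291
AUC_0→∞ = 157.4025 + 1.291 = 158.6935 mg/L·h

AUC = 159 mg/L·h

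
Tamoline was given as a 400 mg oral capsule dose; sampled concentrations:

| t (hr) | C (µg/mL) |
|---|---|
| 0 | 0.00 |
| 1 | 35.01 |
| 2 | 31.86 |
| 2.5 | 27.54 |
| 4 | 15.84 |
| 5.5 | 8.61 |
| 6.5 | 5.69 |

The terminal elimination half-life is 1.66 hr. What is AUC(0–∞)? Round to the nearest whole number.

AUC = 137 µg/mL·hr

Trapezoidal AUC_0→6.5:
  [0→1]: (0.00+35.01)/2 × 1 = 17.505
  [1→2]: (35.01+31.86)/2 × 1 = 33.435
  [2→2.5]: (31.86+27.54)/2 × 0.5 = 14.85
  [2.5→4]: (27.54+15.84)/2 × 1.5 = 32.535
  [4→5.5]: (15.84+8.61)/2 × 1.5 = 18.3375
  [5.5→6.5]: (8.61+5.69)/2 × 1 = 7.15
  Sum = 123.8125 µg/mL·hr
k_e = ln2 / t½ = 0.693147 / 1.66 = 0.4176 hr^-1
Extrapolated tail: C_last / k_e = 5.69 / 0.4176 = 13.625
AUC_0→∞ = 123.8125 + 13.625 = 137.4375 µg/mL·hr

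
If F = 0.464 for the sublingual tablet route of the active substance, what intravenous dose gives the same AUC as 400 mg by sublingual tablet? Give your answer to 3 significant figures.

D_iv = 186 mg

Systemic exposure from an extravascular dose = F × D_ev, so the equivalent IV dose is F × D_ev.
D_iv = F × D_ev = 0.464 × 400 = 185.6 mg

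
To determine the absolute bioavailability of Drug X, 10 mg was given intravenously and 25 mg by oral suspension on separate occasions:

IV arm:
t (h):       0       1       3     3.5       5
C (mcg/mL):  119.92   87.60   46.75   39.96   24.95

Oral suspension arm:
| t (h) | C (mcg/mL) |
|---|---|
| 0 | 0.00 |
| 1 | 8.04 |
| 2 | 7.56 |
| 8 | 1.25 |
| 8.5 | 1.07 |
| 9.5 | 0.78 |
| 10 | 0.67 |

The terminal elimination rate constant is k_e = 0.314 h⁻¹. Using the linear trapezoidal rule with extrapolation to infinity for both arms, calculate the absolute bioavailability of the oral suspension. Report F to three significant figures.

F = 0.0436

Trapezoidal AUC_0→5 (IV):
  [0→1]: (119.92+87.60)/2 × 1 = 103.76
  [1→3]: (87.60+46.75)/2 × 2 = 134.35
  [3→3.5]: (46.75+39.96)/2 × 0.5 = 21.6775
  [3.5→5]: (39.96+24.95)/2 × 1.5 = 48.6825
  Sum = 308.47 mcg/mL·h
IV tail: 24.95/0.314 = 79.459; AUC_iv,0→∞ = 308.47 + 79.459 = 387.929 mcg/mL·h
Trapezoidal AUC_0→10 (oral suspension):
  [0→1]: (0.00+8.04)/2 × 1 = 4.02
  [1→2]: (8.04+7.56)/2 × 1 = 7.8
  [2→8]: (7.56+1.25)/2 × 6 = 26.43
  [8→8.5]: (1.25+1.07)/2 × 0.5 = 0.58
  [8.5→9.5]: (1.07+0.78)/2 × 1 = 0.925
  [9.5→10]: (0.78+0.67)/2 × 0.5 = 0.3625
  Sum = 40.1175 mcg/mL·h
oral suspension tail: 0.67/0.314 = 2.134; AUC_ev,0→∞ = 40.1175 + 2.134 = 42.2515 mcg/mL·h
F = (AUC_ev/D_ev)/(AUC_iv/D_iv) = (42.2515/25)/(387.929/10) = 1.69006/38.7929 = 0.0436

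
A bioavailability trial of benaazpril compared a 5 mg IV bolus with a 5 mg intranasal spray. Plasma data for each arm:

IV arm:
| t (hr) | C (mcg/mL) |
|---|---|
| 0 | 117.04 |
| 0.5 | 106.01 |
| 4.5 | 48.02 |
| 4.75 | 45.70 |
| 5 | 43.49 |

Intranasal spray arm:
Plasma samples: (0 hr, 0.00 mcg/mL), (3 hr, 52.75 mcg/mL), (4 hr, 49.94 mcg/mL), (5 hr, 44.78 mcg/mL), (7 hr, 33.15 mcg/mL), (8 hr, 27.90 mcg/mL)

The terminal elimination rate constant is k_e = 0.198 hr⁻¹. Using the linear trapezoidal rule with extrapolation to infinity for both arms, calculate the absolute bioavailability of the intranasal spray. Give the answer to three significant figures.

Trapezoidal AUC_0→5 (IV):
  [0→0.5]: (117.04+106.01)/2 × 0.5 = 55.7625
  [0.5→4.5]: (106.01+48.02)/2 × 4 = 308.06
  [4.5→4.75]: (48.02+45.70)/2 × 0.25 = 11.715
  [4.75→5]: (45.70+43.49)/2 × 0.25 = 11.14875
  Sum = 386.68625 mcg/mL·hr
IV tail: 43.49/0.198 = 219.646; AUC_iv,0→∞ = 386.68625 + 219.646 = 606.33225 mcg/mL·hr
Trapezoidal AUC_0→8 (intranasal spray):
  [0→3]: (0.00+52.75)/2 × 3 = 79.125
  [3→4]: (52.75+49.94)/2 × 1 = 51.345
  [4→5]: (49.94+44.78)/2 × 1 = 47.36
  [5→7]: (44.78+33.15)/2 × 2 = 77.93
  [7→8]: (33.15+27.90)/2 × 1 = 30.525
  Sum = 286.285 mcg/mL·hr
intranasal spray tail: 27.90/0.198 = 140.909; AUC_ev,0→∞ = 286.285 + 140.909 = 427.194 mcg/mL·hr
F = (AUC_ev/D_ev)/(AUC_iv/D_iv) = (427.194/5)/(606.33225/5) = 85.4388/121.26645 = 0.7046

F = 0.705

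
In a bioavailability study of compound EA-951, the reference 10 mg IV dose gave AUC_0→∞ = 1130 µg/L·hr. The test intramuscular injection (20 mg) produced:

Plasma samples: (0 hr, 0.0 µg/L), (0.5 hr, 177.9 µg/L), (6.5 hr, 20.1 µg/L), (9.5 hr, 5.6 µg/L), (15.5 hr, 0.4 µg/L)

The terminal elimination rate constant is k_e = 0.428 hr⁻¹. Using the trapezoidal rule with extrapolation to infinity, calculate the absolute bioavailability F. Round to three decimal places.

Trapezoidal AUC_0→15.5 (intramuscular injection):
  [0→0.5]: (0.0+177.9)/2 × 0.5 = 44.475
  [0.5→6.5]: (177.9+20.1)/2 × 6 = 594.0
  [6.5→9.5]: (20.1+5.6)/2 × 3 = 38.55
  [9.5→15.5]: (5.6+0.4)/2 × 6 = 18.0
  Sum = 695.025 µg/L·hr
Tail: C_last/k_e = 0.4/0.428 = 0.935
AUC_0→∞ (intramuscular injection) = 695.025 + 0.935 = 695.96 µg/L·hr
F = (AUC_ev/D_ev)/(AUC_iv/D_iv) = (695.96/20)/(1130/10) = 34.798/113 = 0.3079

F = 0.308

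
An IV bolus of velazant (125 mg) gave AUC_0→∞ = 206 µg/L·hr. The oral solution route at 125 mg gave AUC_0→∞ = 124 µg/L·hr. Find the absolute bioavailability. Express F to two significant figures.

F = 0.60

F = (AUC_ev / D_ev) / (AUC_iv / D_iv)
  = (124/125) / (206/125)
  = 0.992 / 1.648 = 0.6019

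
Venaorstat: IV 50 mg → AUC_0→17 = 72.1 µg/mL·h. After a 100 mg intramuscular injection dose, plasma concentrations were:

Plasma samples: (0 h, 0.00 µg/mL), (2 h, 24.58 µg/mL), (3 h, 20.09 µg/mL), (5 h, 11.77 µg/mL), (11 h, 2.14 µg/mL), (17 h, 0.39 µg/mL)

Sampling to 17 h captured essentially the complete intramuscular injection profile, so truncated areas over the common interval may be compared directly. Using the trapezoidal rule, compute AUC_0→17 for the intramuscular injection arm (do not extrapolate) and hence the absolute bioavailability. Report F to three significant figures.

Trapezoidal AUC_0→17 (intramuscular injection):
  [0→2]: (0.00+24.58)/2 × 2 = 24.58
  [2→3]: (24.58+20.09)/2 × 1 = 22.335
  [3→5]: (20.09+11.77)/2 × 2 = 31.86
  [5→11]: (11.77+2.14)/2 × 6 = 41.73
  [11→17]: (2.14+0.39)/2 × 6 = 7.59
  Sum = 128.095 µg/mL·h
F = (AUC_ev/D_ev)/(AUC_iv/D_iv) = (128.095/100)/(72.1/50) = 1.28095/1.442 = 0.8883

F = 0.888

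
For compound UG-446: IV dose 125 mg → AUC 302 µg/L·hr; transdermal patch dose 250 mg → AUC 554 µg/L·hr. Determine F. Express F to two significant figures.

F = (AUC_ev / D_ev) / (AUC_iv / D_iv)
  = (554/250) / (302/125)
  = 2.216 / 2.416 = 0.9172

F = 0.92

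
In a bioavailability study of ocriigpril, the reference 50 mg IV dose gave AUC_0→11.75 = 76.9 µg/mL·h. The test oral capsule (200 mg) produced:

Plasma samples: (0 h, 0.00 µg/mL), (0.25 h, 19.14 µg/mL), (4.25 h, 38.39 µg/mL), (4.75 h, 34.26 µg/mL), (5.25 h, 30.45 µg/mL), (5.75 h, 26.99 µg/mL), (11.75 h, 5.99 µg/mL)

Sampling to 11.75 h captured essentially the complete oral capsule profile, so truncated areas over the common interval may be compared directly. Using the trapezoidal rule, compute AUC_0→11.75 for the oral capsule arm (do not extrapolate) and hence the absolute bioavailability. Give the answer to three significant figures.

F = 0.862

Trapezoidal AUC_0→11.75 (oral capsule):
  [0→0.25]: (0.00+19.14)/2 × 0.25 = 2.3925
  [0.25→4.25]: (19.14+38.39)/2 × 4 = 115.06
  [4.25→4.75]: (38.39+34.26)/2 × 0.5 = 18.1625
  [4.75→5.25]: (34.26+30.45)/2 × 0.5 = 16.1775
  [5.25→5.75]: (30.45+26.99)/2 × 0.5 = 14.36
  [5.75→11.75]: (26.99+5.99)/2 × 6 = 98.94
  Sum = 265.0925 µg/mL·h
F = (AUC_ev/D_ev)/(AUC_iv/D_iv) = (265.0925/200)/(76.9/50) = 1.3254625/1.538 = 0.8618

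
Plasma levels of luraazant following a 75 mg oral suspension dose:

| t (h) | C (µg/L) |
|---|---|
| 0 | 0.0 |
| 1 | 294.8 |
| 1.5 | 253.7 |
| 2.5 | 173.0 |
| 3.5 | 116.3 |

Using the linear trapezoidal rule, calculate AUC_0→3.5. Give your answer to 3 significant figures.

Trapezoidal AUC_0→3.5:
  [0→1]: (0.0+294.8)/2 × 1 = 147.4
  [1→1.5]: (294.8+253.7)/2 × 0.5 = 137.125
  [1.5→2.5]: (253.7+173.0)/2 × 1 = 213.35
  [2.5→3.5]: (173.0+116.3)/2 × 1 = 144.65
  Sum = 642.525 µg/L·h

AUC = 643 µg/L·h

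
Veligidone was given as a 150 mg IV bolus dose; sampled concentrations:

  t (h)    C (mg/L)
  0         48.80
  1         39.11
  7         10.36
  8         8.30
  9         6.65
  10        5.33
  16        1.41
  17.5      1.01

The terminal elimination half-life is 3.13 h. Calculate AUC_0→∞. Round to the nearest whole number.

Trapezoidal AUC_0→17.5:
  [0→1]: (48.80+39.11)/2 × 1 = 43.955
  [1→7]: (39.11+10.36)/2 × 6 = 148.41
  [7→8]: (10.36+8.30)/2 × 1 = 9.33
  [8→9]: (8.30+6.65)/2 × 1 = 7.475
  [9→10]: (6.65+5.33)/2 × 1 = 5.99
  [10→16]: (5.33+1.41)/2 × 6 = 20.22
  [16→17.5]: (1.41+1.01)/2 × 1.5 = 1.815
  Sum = 237.195 mg/L·h
k_e = ln2 / t½ = 0.693147 / 3.13 = 0.2215 h^-1
Extrapolated tail: C_last / k_e = 1.01 / 0.2215 = 4.560
AUC_0→∞ = 237.195 + 4.560 = 241.755 mg/L·h

AUC = 242 mg/L·h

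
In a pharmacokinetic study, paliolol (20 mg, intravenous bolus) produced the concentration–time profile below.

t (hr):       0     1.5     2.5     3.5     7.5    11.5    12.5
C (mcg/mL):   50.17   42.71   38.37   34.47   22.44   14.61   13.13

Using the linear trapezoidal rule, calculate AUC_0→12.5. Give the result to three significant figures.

AUC = 348 mcg/mL·hr

Trapezoidal AUC_0→12.5:
  [0→1.5]: (50.17+42.71)/2 × 1.5 = 69.66
  [1.5→2.5]: (42.71+38.37)/2 × 1 = 40.54
  [2.5→3.5]: (38.37+34.47)/2 × 1 = 36.42
  [3.5→7.5]: (34.47+22.44)/2 × 4 = 113.82
  [7.5→11.5]: (22.44+14.61)/2 × 4 = 74.1
  [11.5→12.5]: (14.61+13.13)/2 × 1 = 13.87
  Sum = 348.41 mcg/mL·hr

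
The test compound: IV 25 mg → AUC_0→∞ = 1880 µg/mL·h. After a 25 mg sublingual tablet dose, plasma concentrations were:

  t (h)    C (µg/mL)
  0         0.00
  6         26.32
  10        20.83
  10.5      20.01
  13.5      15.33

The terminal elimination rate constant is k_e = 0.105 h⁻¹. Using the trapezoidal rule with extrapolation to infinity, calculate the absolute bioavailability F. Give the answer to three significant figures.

F = 0.203

Trapezoidal AUC_0→13.5 (sublingual tablet):
  [0→6]: (0.00+26.32)/2 × 6 = 78.96
  [6→10]: (26.32+20.83)/2 × 4 = 94.3
  [10→10.5]: (20.83+20.01)/2 × 0.5 = 10.21
  [10.5→13.5]: (20.01+15.33)/2 × 3 = 53.01
  Sum = 236.48 µg/mL·h
Tail: C_last/k_e = 15.33/0.105 = 146.000
AUC_0→∞ (sublingual tablet) = 236.48 + 146.000 = 382.48 µg/mL·h
F = (AUC_ev/D_ev)/(AUC_iv/D_iv) = (382.48/25)/(1880/25) = 15.2992/75.2 = 0.2034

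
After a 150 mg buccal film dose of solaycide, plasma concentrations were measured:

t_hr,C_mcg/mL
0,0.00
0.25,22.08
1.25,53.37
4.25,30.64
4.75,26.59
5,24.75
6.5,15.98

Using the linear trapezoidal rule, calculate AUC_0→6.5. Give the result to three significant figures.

Trapezoidal AUC_0→6.5:
  [0→0.25]: (0.00+22.08)/2 × 0.25 = 2.76
  [0.25→1.25]: (22.08+53.37)/2 × 1 = 37.725
  [1.25→4.25]: (53.37+30.64)/2 × 3 = 126.015
  [4.25→4.75]: (30.64+26.59)/2 × 0.5 = 14.3075
  [4.75→5]: (26.59+24.75)/2 × 0.25 = 6.4175
  [5→6.5]: (24.75+15.98)/2 × 1.5 = 30.5475
  Sum = 217.7725 mcg/mL·hr

AUC = 218 mcg/mL·hr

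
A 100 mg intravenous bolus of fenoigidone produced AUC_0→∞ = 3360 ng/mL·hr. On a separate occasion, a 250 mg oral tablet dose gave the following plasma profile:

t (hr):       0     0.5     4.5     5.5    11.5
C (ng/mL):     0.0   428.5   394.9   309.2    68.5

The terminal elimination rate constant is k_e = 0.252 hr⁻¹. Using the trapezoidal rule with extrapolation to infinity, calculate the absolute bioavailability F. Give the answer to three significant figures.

F = 0.418

Trapezoidal AUC_0→11.5 (oral tablet):
  [0→0.5]: (0.0+428.5)/2 × 0.5 = 107.125
  [0.5→4.5]: (428.5+394.9)/2 × 4 = 1646.8
  [4.5→5.5]: (394.9+309.2)/2 × 1 = 352.05
  [5.5→11.5]: (309.2+68.5)/2 × 6 = 1133.1
  Sum = 3239.075 ng/mL·hr
Tail: C_last/k_e = 68.5/0.252 = 271.825
AUC_0→∞ (oral tablet) = 3239.075 + 271.825 = 3510.9 ng/mL·hr
F = (AUC_ev/D_ev)/(AUC_iv/D_iv) = (3510.9/250)/(3360/100) = 14.0436/33.6 = 0.4180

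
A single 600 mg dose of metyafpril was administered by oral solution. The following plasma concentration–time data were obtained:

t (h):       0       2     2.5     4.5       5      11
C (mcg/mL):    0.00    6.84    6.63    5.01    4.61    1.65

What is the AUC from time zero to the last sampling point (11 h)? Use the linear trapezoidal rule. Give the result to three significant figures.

Trapezoidal AUC_0→11:
  [0→2]: (0.00+6.84)/2 × 2 = 6.84
  [2→2.5]: (6.84+6.63)/2 × 0.5 = 3.3675
  [2.5→4.5]: (6.63+5.01)/2 × 2 = 11.64
  [4.5→5]: (5.01+4.61)/2 × 0.5 = 2.405
  [5→11]: (4.61+1.65)/2 × 6 = 18.78
  Sum = 43.0325 mcg/mL·h

AUC = 43.0 mcg/mL·h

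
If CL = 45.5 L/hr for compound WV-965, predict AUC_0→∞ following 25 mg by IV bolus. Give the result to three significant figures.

AUC = 0.549 mg/L·hr

AUC_0→∞ = Dose_iv / CL
        = 25 / 45.5 = 0.549451 mg/L·hr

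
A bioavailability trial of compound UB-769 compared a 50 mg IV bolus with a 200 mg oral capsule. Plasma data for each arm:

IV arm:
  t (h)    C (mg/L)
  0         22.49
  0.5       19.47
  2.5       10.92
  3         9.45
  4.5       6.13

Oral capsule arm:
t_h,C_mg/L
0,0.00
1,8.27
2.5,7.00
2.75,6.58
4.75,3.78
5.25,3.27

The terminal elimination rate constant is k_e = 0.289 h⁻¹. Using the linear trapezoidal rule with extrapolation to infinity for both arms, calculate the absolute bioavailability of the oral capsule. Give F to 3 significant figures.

F = 0.129

Trapezoidal AUC_0→4.5 (IV):
  [0→0.5]: (22.49+19.47)/2 × 0.5 = 10.49
  [0.5→2.5]: (19.47+10.92)/2 × 2 = 30.39
  [2.5→3]: (10.92+9.45)/2 × 0.5 = 5.0925
  [3→4.5]: (9.45+6.13)/2 × 1.5 = 11.685
  Sum = 57.6575 mg/L·h
IV tail: 6.13/0.289 = 21.211; AUC_iv,0→∞ = 57.6575 + 21.211 = 78.8685 mg/L·h
Trapezoidal AUC_0→5.25 (oral capsule):
  [0→1]: (0.00+8.27)/2 × 1 = 4.135
  [1→2.5]: (8.27+7.00)/2 × 1.5 = 11.4525
  [2.5→2.75]: (7.00+6.58)/2 × 0.25 = 1.6975
  [2.75→4.75]: (6.58+3.78)/2 × 2 = 10.36
  [4.75→5.25]: (3.78+3.27)/2 × 0.5 = 1.7625
  Sum = 29.4075 mg/L·h
oral capsule tail: 3.27/0.289 = 11.315; AUC_ev,0→∞ = 29.4075 + 11.315 = 40.7225 mg/L·h
F = (AUC_ev/D_ev)/(AUC_iv/D_iv) = (40.7225/200)/(78.8685/50) = 0.2036125/1.57737 = 0.1291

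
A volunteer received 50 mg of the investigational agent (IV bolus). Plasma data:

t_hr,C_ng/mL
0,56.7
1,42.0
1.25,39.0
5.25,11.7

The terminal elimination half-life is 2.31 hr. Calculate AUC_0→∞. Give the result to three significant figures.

Trapezoidal AUC_0→5.25:
  [0→1]: (56.7+42.0)/2 × 1 = 49.35
  [1→1.25]: (42.0+39.0)/2 × 0.25 = 10.125
  [1.25→5.25]: (39.0+11.7)/2 × 4 = 101.4
  Sum = 160.875 ng/mL·hr
k_e = ln2 / t½ = 0.693147 / 2.31 = 0.3001 hr^-1
Extrapolated tail: C_last / k_e = 11.7 / 0.3001 = 38.987
AUC_0→∞ = 160.875 + 38.987 = 199.862 ng/mL·hr

AUC = 200 ng/mL·hr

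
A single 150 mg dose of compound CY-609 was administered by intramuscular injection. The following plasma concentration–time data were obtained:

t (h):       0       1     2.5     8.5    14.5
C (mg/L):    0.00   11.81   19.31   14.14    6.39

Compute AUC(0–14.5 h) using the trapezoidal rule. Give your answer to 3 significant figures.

AUC = 191 mg/L·h

Trapezoidal AUC_0→14.5:
  [0→1]: (0.00+11.81)/2 × 1 = 5.905
  [1→2.5]: (11.81+19.31)/2 × 1.5 = 23.34
  [2.5→8.5]: (19.31+14.14)/2 × 6 = 100.35
  [8.5→14.5]: (14.14+6.39)/2 × 6 = 61.59
  Sum = 191.185 mg/L·h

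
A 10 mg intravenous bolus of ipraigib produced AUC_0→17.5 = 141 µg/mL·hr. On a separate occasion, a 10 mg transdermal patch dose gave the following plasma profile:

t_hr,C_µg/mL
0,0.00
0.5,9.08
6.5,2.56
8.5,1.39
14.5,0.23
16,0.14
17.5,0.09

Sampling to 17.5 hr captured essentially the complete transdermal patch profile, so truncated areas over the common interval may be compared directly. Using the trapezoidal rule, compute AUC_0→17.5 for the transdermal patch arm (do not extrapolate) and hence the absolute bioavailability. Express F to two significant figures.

Trapezoidal AUC_0→17.5 (transdermal patch):
  [0→0.5]: (0.00+9.08)/2 × 0.5 = 2.27
  [0.5→6.5]: (9.08+2.56)/2 × 6 = 34.92
  [6.5→8.5]: (2.56+1.39)/2 × 2 = 3.95
  [8.5→14.5]: (1.39+0.23)/2 × 6 = 4.86
  [14.5→16]: (0.23+0.14)/2 × 1.5 = 0.2775
  [16→17.5]: (0.14+0.09)/2 × 1.5 = 0.1725
  Sum = 46.45 µg/mL·hr
F = (AUC_ev/D_ev)/(AUC_iv/D_iv) = (46.45/10)/(141/10) = 4.645/14.1 = 0.3294

F = 0.33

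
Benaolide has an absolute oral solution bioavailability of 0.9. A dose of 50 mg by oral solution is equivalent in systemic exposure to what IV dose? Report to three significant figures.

D_iv = 45.0 mg

Systemic exposure from an extravascular dose = F × D_ev, so the equivalent IV dose is F × D_ev.
D_iv = F × D_ev = 0.9 × 50 = 45 mg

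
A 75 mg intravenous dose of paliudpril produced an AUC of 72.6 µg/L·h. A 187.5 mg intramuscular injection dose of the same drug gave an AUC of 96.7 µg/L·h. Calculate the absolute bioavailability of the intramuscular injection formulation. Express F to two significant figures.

F = 0.53

F = (AUC_ev / D_ev) / (AUC_iv / D_iv)
  = (96.7/187.5) / (72.6/75)
  = 0.515733 / 0.968 = 0.5328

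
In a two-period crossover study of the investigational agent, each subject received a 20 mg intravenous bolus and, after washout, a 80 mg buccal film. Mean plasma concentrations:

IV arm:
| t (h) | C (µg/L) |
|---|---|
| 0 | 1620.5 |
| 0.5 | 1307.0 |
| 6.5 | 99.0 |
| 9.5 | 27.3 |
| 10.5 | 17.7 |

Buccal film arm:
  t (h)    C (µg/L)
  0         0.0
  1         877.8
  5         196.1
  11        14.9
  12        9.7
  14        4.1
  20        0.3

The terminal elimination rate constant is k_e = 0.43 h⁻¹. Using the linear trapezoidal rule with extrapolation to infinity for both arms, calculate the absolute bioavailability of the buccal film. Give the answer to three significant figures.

F = 0.157

Trapezoidal AUC_0→10.5 (IV):
  [0→0.5]: (1620.5+1307.0)/2 × 0.5 = 731.875
  [0.5→6.5]: (1307.0+99.0)/2 × 6 = 4218.0
  [6.5→9.5]: (99.0+27.3)/2 × 3 = 189.45
  [9.5→10.5]: (27.3+17.7)/2 × 1 = 22.5
  Sum = 5161.825 µg/L·h
IV tail: 17.7/0.43 = 41.163; AUC_iv,0→∞ = 5161.825 + 41.163 = 5202.988 µg/L·h
Trapezoidal AUC_0→20 (buccal film):
  [0→1]: (0.0+877.8)/2 × 1 = 438.9
  [1→5]: (877.8+196.1)/2 × 4 = 2147.8
  [5→11]: (196.1+14.9)/2 × 6 = 633.0
  [11→12]: (14.9+9.7)/2 × 1 = 12.3
  [12→14]: (9.7+4.1)/2 × 2 = 13.8
  [14→20]: (4.1+0.3)/2 × 6 = 13.2
  Sum = 3259.0 µg/L·h
buccal film tail: 0.3/0.43 = 0.698; AUC_ev,0→∞ = 3259.0 + 0.698 = 3259.698 µg/L·h
F = (AUC_ev/D_ev)/(AUC_iv/D_iv) = (3259.698/80)/(5202.988/20) = 40.746225/260.1494 = 0.1566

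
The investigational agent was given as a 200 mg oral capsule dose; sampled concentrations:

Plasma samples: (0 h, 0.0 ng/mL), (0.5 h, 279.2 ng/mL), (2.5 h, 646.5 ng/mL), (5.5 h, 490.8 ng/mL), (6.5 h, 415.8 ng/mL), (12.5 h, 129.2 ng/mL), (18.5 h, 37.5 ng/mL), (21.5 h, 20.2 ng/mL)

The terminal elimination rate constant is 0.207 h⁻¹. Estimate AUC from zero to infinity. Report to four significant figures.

AUC = 5474 ng/mL·h

Trapezoidal AUC_0→21.5:
  [0→0.5]: (0.0+279.2)/2 × 0.5 = 69.8
  [0.5→2.5]: (279.2+646.5)/2 × 2 = 925.7
  [2.5→5.5]: (646.5+490.8)/2 × 3 = 1705.95
  [5.5→6.5]: (490.8+415.8)/2 × 1 = 453.3
  [6.5→12.5]: (415.8+129.2)/2 × 6 = 1635.0
  [12.5→18.5]: (129.2+37.5)/2 × 6 = 500.1
  [18.5→21.5]: (37.5+20.2)/2 × 3 = 86.55
  Sum = 5376.4 ng/mL·h
Extrapolated tail: C_last / k_e = 20.2 / 0.207 = 97.585
AUC_0→∞ = 5376.4 + 97.585 = 5473.985 ng/mL·h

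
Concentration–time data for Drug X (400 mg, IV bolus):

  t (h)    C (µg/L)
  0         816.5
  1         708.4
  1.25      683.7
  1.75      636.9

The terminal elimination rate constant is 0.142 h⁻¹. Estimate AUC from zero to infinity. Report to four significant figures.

Trapezoidal AUC_0→1.75:
  [0→1]: (816.5+708.4)/2 × 1 = 762.45
  [1→1.25]: (708.4+683.7)/2 × 0.25 = 174.0125
  [1.25→1.75]: (683.7+636.9)/2 × 0.5 = 330.15
  Sum = 1266.6125 µg/L·h
Extrapolated tail: C_last / k_e = 636.9 / 0.142 = 4485.211
AUC_0→∞ = 1266.6125 + 4485.211 = 5751.8235 µg/L·h

AUC = 5752 µg/L·h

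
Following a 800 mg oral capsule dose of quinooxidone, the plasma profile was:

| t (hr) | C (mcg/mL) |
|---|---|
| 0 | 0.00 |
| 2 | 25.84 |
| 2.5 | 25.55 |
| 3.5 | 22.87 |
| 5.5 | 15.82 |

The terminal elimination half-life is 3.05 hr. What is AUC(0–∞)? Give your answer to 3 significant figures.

AUC = 171 mcg/mL·hr

Trapezoidal AUC_0→5.5:
  [0→2]: (0.00+25.84)/2 × 2 = 25.84
  [2→2.5]: (25.84+25.55)/2 × 0.5 = 12.8475
  [2.5→3.5]: (25.55+22.87)/2 × 1 = 24.21
  [3.5→5.5]: (22.87+15.82)/2 × 2 = 38.69
  Sum = 101.5875 mcg/mL·hr
k_e = ln2 / t½ = 0.693147 / 3.05 = 0.2273 hr^-1
Extrapolated tail: C_last / k_e = 15.82 / 0.2273 = 69.600
AUC_0→∞ = 101.5875 + 69.600 = 171.1875 mcg/mL·hr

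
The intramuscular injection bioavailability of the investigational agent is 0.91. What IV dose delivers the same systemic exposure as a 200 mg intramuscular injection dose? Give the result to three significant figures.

D_iv = 182 mg

Systemic exposure from an extravascular dose = F × D_ev, so the equivalent IV dose is F × D_ev.
D_iv = F × D_ev = 0.91 × 200 = 182 mg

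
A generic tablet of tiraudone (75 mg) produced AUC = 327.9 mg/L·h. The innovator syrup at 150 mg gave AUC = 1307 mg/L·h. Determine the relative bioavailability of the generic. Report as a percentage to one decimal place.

F_rel = (AUC_test/D_test) / (AUC_ref/D_ref)
      = (327.9/75) / (1307/150)
      = 4.372 / 8.71333 = 0.5018 = 50.18%

F_rel = 50.2%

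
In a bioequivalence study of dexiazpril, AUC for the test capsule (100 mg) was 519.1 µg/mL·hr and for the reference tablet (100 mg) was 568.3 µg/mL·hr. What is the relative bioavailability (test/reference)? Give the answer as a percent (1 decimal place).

F_rel = 91.3%

F_rel = (AUC_test/D_test) / (AUC_ref/D_ref)
      = (519.1/100) / (568.3/100)
      = 5.191 / 5.683 = 0.9134 = 91.34%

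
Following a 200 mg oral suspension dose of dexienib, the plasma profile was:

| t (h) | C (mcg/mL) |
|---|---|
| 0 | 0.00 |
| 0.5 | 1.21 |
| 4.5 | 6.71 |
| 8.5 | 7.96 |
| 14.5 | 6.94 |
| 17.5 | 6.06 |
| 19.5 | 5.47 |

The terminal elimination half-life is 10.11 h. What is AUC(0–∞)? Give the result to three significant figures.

AUC = 201 mcg/mL·h

Trapezoidal AUC_0→19.5:
  [0→0.5]: (0.00+1.21)/2 × 0.5 = 0.3025
  [0.5→4.5]: (1.21+6.71)/2 × 4 = 15.84
  [4.5→8.5]: (6.71+7.96)/2 × 4 = 29.34
  [8.5→14.5]: (7.96+6.94)/2 × 6 = 44.7
  [14.5→17.5]: (6.94+6.06)/2 × 3 = 19.5
  [17.5→19.5]: (6.06+5.47)/2 × 2 = 11.53
  Sum = 121.2125 mcg/mL·h
k_e = ln2 / t½ = 0.693147 / 10.11 = 0.0686 h^-1
Extrapolated tail: C_last / k_e = 5.47 / 0.0686 = 79.738
AUC_0→∞ = 121.2125 + 79.738 = 200.9505 mcg/mL·h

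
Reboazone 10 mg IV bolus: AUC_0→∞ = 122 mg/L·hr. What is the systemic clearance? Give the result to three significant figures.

CL = Dose_iv / AUC_0→∞
   = 10 / 122 = 0.0819672 L/hr

CL = 0.0820 L/hr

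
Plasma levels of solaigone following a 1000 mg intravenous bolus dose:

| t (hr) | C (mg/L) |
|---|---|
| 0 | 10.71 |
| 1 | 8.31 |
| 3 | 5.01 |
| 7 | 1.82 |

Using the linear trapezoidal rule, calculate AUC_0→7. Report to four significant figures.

Trapezoidal AUC_0→7:
  [0→1]: (10.71+8.31)/2 × 1 = 9.51
  [1→3]: (8.31+5.01)/2 × 2 = 13.32
  [3→7]: (5.01+1.82)/2 × 4 = 13.66
  Sum = 36.49 mg/L·hr

AUC = 36.49 mg/L·hr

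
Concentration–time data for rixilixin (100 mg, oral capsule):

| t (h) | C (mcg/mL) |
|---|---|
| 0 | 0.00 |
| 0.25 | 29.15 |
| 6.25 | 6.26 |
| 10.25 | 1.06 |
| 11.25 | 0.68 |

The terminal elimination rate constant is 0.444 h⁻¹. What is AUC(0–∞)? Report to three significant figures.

Trapezoidal AUC_0→11.25:
  [0→0.25]: (0.00+29.15)/2 × 0.25 = 3.64375
  [0.25→6.25]: (29.15+6.26)/2 × 6 = 106.23
  [6.25→10.25]: (6.26+1.06)/2 × 4 = 14.64
  [10.25→11.25]: (1.06+0.68)/2 × 1 = 0.87
  Sum = 125.38375 mcg/mL·h
Extrapolated tail: C_last / k_e = 0.68 / 0.444 = 1.532
AUC_0→∞ = 125.38375 + 1.532 = 126.91575 mcg/mL·h

AUC = 127 mcg/mL·h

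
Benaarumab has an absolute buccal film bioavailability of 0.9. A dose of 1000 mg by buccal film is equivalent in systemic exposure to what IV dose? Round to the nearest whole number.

Systemic exposure from an extravascular dose = F × D_ev, so the equivalent IV dose is F × D_ev.
D_iv = F × D_ev = 0.9 × 1000 = 900 mg

D_iv = 900 mg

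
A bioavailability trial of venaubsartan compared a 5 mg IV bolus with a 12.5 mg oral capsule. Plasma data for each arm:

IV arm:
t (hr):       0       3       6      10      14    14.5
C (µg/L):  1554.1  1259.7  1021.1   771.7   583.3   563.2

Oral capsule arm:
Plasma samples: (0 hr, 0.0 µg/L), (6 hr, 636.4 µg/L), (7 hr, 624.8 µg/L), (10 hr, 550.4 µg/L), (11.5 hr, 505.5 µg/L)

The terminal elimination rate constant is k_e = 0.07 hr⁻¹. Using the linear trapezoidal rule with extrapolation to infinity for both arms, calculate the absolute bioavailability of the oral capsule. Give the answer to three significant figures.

F = 0.221

Trapezoidal AUC_0→14.5 (IV):
  [0→3]: (1554.1+1259.7)/2 × 3 = 4220.7
  [3→6]: (1259.7+1021.1)/2 × 3 = 3421.2
  [6→10]: (1021.1+771.7)/2 × 4 = 3585.6
  [10→14]: (771.7+583.3)/2 × 4 = 2710.0
  [14→14.5]: (583.3+563.2)/2 × 0.5 = 286.625
  Sum = 14224.125 µg/L·hr
IV tail: 563.2/0.07 = 8045.714; AUC_iv,0→∞ = 14224.125 + 8045.714 = 22269.839 µg/L·hr
Trapezoidal AUC_0→11.5 (oral capsule):
  [0→6]: (0.0+636.4)/2 × 6 = 1909.2
  [6→7]: (636.4+624.8)/2 × 1 = 630.6
  [7→10]: (624.8+550.4)/2 × 3 = 1762.8
  [10→11.5]: (550.4+505.5)/2 × 1.5 = 791.925
  Sum = 5094.525 µg/L·hr
oral capsule tail: 505.5/0.07 = 7221.429; AUC_ev,0→∞ = 5094.525 + 7221.429 = 12315.954 µg/L·hr
F = (AUC_ev/D_ev)/(AUC_iv/D_iv) = (12315.954/12.5)/(22269.839/5) = 985.27632/4453.9678 = 0.2212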